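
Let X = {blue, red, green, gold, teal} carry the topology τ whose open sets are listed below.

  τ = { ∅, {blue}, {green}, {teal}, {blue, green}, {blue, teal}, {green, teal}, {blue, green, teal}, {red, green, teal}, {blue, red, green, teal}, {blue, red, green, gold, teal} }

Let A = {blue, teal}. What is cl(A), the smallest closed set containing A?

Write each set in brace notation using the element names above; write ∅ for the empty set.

{blue, red, gold, teal}

X∖A={red, green, gold}, int(X∖A)={green}, hence cl(A)={blue, red, gold, teal}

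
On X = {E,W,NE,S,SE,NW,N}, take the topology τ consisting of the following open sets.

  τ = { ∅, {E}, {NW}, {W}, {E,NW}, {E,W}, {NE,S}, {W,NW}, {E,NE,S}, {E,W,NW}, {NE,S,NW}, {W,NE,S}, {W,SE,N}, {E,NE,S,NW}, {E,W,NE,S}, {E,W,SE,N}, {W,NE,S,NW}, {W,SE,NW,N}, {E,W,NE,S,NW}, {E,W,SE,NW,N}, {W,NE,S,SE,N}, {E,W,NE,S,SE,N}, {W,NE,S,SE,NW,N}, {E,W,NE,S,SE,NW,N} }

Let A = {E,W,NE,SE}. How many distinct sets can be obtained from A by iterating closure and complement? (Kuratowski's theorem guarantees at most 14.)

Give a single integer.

8

X∖A={S,NW,N}, int(X∖A)={NW}, hence cl(A)={E,W,NE,S,SE,N}
Orbit (k=closure, c=complement):
  1. A     = {E,W,NE,SE}
  2. kA    = {E,W,NE,S,SE,N}
  3. cA    = {S,NW,N}
  4. ckA   = {NW}
  5. kcA   = {NE,S,SE,NW,N}
  6. ckcA  = {E,W}
  7. kckcA = {E,W,SE,N}
  8. ckckcA = {NE,S,NW}
(closed under both — stop)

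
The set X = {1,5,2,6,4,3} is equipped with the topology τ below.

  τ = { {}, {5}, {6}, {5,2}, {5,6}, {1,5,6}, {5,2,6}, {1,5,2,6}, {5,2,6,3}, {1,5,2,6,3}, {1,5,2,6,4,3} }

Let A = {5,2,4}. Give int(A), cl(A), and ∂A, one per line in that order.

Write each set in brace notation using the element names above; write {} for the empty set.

int(A) = {5,2}
cl(A)  = {1,5,2,4,3}
∂A     = {1,4,3}

open subsets of A: {}, {5}, {5,2}; so int(A) = {5,2}
closure: X∖int(X∖A) = X∖{6} = {1,5,2,4,3}
∂A = {1,5,2,4,3} minus {5,2} = {1,4,3}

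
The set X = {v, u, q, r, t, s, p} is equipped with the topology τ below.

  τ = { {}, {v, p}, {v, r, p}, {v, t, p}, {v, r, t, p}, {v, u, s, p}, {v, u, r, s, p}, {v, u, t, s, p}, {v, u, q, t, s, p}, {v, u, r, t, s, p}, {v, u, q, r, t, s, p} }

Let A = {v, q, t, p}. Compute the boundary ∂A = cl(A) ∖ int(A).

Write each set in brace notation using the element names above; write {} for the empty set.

{u, q, r, s}

opens ⊆ A: {}, {v, p}, {v, t, p}; union → int = {v, t, p}
complement {u, r, s}; its interior {}; cl(A) = X∖{} = {v, u, q, r, t, s, p}
boundary = {v, u, q, r, t, s, p} ∖ {v, t, p} = {u, q, r, s}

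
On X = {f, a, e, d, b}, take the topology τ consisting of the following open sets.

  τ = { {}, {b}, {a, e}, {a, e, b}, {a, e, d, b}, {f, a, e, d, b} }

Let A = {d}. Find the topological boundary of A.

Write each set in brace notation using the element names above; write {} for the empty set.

open subsets of A: {}; so int(A) = {}
closure: X∖int(X∖A) = X∖{a, e, b} = {f, d}
∂A = {f, d} minus {} = {f, d}

{f, d}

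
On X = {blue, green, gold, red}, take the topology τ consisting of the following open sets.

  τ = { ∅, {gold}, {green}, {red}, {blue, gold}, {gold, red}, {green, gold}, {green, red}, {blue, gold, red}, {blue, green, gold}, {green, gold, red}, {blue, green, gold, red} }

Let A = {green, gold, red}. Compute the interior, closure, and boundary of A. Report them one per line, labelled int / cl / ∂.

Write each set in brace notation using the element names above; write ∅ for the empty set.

U open, U⊆A: ∅, {red}, {gold}, {green}, {green, gold}, {gold, red}, {green, red}, {green, gold, red}. int(A) = ⋃ = {green, gold, red}
X∖A={blue}, int(X∖A)=∅, hence cl(A)={blue, green, gold, red}
∂A: remove int from cl → {blue}

int(A) = {green, gold, red}
cl(A)  = {blue, green, gold, red}
∂A     = {blue}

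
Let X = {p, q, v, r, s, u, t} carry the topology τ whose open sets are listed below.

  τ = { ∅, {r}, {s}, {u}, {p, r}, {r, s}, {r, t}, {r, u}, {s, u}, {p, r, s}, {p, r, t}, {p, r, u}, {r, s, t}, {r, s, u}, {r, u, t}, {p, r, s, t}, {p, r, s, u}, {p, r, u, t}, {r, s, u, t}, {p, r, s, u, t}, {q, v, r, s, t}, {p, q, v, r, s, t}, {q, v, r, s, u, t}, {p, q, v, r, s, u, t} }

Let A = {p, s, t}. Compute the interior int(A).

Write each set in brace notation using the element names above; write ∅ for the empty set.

{s}

interior: largest open inside A is {s} (from ∅, {s})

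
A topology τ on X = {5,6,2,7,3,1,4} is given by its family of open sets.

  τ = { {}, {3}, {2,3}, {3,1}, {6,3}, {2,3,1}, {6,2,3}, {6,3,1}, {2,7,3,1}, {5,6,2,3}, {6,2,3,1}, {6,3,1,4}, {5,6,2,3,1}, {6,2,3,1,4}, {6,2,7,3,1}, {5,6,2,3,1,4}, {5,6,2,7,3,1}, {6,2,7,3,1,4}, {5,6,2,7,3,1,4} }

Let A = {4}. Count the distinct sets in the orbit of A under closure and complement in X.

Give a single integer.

4

closure: X∖int(X∖A) = X∖{5,6,2,7,3,1} = {4}
Let k=closure and c=complement:
  1. A     = {4}
  2. cA    = {5,6,2,7,3,1}
  3. kcA   = {5,6,2,7,3,1,4}
  4. ckcA  = {}
— saturated at 4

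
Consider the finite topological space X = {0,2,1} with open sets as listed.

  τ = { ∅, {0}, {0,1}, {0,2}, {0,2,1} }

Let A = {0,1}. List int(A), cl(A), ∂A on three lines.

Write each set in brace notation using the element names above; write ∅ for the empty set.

int(A) = {0,1}
cl(A)  = {0,2,1}
∂A     = {2}

open subsets of A: ∅, {0}, {0,1}; so int(A) = {0,1}
closure: X∖int(X∖A) = X∖∅ = {0,2,1}
∂A = {0,2,1} minus {0,1} = {2}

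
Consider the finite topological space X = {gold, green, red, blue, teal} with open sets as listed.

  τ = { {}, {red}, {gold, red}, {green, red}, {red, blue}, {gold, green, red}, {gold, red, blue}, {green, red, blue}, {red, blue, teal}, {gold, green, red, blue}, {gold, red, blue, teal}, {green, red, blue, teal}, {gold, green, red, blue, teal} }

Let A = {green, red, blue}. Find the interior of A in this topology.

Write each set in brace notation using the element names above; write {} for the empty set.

interior: largest open inside A is {green, red, blue} (from {}, {red}, {green, red}, {red, blue}, {green, red, blue})

{green, red, blue}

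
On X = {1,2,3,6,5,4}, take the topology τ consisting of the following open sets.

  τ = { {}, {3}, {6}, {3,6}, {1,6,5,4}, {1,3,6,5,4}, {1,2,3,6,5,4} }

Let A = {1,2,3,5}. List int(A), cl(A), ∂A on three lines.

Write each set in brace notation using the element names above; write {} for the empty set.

int(A) = {3}
cl(A)  = {1,2,3,5,4}
∂A     = {1,2,5,4}

interior: largest open inside A is {3} (from {}, {3})
cl via duality: int({6,4}) = {6}, so X∖{6} = {1,2,3,5,4}
cl∖int = {1,2,5,4}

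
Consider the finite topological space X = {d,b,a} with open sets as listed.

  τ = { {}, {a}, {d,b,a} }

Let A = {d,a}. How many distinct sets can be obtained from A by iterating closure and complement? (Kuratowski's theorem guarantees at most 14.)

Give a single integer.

complement {b}; its interior {}; cl(A) = X∖{} = {d,b,a}
With k = closure, c = complement:
  1. A     = {d,a}
  2. kA    = {d,b,a}
  3. cA    = {b}
  4. ckA   = {}
  5. kcA   = {d,b}
  6. ckcA  = {a}
k, c of each give nothing new

6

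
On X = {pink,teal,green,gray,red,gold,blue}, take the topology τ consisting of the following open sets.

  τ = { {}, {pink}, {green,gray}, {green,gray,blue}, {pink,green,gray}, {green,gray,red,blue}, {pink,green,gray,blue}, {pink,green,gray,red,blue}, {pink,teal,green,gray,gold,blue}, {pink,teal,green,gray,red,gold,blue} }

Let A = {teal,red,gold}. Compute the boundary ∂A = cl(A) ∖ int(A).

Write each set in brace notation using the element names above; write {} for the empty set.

{teal,red,gold}

open subsets of A: {}; so int(A) = {}
closure: X∖int(X∖A) = X∖{pink,green,gray,blue} = {teal,red,gold}
∂A = {teal,red,gold} minus {} = {teal,red,gold}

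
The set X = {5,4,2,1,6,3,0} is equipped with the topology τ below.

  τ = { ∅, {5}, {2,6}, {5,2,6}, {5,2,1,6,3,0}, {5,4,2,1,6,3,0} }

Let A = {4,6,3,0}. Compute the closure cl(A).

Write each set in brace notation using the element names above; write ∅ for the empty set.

complement {5,2,1}; its interior {5}; cl(A) = X∖{5} = {4,2,1,6,3,0}

{4,2,1,6,3,0}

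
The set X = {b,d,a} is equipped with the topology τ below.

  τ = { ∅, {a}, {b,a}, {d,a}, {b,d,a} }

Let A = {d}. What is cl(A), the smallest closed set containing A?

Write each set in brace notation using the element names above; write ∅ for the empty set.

complement {b,a}; its interior {b,a}; cl(A) = X∖{b,a} = {d}

{d}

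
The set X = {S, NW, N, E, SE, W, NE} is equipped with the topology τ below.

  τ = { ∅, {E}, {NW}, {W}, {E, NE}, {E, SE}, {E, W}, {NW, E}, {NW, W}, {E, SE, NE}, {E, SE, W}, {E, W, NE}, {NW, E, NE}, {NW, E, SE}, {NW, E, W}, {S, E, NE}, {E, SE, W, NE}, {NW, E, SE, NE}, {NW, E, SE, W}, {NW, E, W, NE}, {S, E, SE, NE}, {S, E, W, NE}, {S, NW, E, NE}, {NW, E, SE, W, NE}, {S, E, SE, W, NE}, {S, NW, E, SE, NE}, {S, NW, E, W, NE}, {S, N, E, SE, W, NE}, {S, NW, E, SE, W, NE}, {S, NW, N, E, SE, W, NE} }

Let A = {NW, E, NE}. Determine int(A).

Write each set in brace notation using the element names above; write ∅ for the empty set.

{NW, E, NE}

open subsets of A: ∅, {NW}, {E}, {NW, E}, {E, NE}, {NW, E, NE}; so int(A) = {NW, E, NE}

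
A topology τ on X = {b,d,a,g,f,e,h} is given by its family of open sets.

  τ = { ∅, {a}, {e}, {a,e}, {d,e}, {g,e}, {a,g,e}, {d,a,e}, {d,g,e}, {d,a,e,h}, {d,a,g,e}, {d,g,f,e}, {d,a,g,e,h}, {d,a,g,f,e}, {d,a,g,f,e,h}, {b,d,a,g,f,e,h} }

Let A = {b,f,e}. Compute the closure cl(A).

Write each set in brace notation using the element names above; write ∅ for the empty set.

closure: X∖int(X∖A) = X∖{a} = {b,d,g,f,e,h}

{b,d,g,f,e,h}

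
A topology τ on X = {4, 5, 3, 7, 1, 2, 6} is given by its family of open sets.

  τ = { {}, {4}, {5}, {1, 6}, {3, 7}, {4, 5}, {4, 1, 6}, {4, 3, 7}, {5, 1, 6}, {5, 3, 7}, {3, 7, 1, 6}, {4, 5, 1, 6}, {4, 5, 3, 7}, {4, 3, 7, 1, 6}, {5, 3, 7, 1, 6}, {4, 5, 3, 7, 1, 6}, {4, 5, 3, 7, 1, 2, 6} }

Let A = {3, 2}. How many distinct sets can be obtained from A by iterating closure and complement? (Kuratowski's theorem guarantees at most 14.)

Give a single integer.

8

X∖A={4, 5, 7, 1, 6}, int(X∖A)={4, 5, 1, 6}, hence cl(A)={3, 7, 2}
Orbit (k=closure, c=complement):
  1. A     = {3, 2}
  2. kA    = {3, 7, 2}
  3. cA    = {4, 5, 7, 1, 6}
  4. ckA   = {4, 5, 1, 6}
  5. kcA   = {4, 5, 3, 7, 1, 2, 6}
  6. kckA  = {4, 5, 1, 2, 6}
  7. ckcA  = {}
  8. ckckA = {3, 7}
(closed under both — stop)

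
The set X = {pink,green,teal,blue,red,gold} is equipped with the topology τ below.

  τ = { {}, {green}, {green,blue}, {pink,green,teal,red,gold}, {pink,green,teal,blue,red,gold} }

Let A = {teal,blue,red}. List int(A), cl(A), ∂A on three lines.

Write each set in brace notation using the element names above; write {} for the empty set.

int(A) = {}
cl(A)  = {pink,teal,blue,red,gold}
∂A     = {pink,teal,blue,red,gold}

U open, U⊆A: {}. int(A) = ⋃ = {}
X∖A={pink,green,gold}, int(X∖A)={green}, hence cl(A)={pink,teal,blue,red,gold}
∂A: remove int from cl → {pink,teal,blue,red,gold}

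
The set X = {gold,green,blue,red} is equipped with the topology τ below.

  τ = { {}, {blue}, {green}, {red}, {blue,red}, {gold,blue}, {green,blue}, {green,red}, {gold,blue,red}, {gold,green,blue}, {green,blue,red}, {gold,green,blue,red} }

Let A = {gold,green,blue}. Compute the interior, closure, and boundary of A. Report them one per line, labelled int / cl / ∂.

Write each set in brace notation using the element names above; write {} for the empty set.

int(A) = {gold,green,blue}
cl(A)  = {gold,green,blue}
∂A     = {}

U open, U⊆A: {}, {green}, {blue}, {gold,blue}, {green,blue}, {gold,green,blue}. int(A) = ⋃ = {gold,green,blue}
X∖A={red}, int(X∖A)={red}, hence cl(A)={gold,green,blue}
∂A: remove int from cl → {}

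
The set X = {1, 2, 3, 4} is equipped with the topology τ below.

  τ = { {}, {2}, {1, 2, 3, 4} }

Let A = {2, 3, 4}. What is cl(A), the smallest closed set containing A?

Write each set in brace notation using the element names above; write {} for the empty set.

{1, 2, 3, 4}

cl via duality: int({1}) = {}, so X∖{} = {1, 2, 3, 4}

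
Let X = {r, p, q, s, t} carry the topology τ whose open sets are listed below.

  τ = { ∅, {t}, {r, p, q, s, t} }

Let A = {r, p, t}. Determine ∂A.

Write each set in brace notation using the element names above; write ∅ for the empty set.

open subsets of A: ∅, {t}; so int(A) = {t}
closure: X∖int(X∖A) = X∖∅ = {r, p, q, s, t}
∂A = {r, p, q, s, t} minus {t} = {r, p, q, s}

{r, p, q, s}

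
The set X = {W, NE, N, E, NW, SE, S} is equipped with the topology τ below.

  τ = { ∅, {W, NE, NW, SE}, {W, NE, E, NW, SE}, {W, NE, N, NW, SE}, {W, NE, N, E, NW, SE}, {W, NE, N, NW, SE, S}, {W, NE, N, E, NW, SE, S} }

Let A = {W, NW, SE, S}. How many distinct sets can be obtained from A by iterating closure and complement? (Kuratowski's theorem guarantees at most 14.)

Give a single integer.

complement {NE, N, E}; its interior ∅; cl(A) = X∖∅ = {W, NE, N, E, NW, SE, S}
With k = closure, c = complement:
  1. A     = {W, NW, SE, S}
  2. kA    = {W, NE, N, E, NW, SE, S}
  3. cA    = {NE, N, E}
  4. ckA   = ∅
k, c of each give nothing new

4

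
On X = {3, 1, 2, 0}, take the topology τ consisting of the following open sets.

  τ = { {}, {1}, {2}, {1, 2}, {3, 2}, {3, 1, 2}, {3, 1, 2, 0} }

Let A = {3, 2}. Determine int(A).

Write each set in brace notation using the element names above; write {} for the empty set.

interior: largest open inside A is {3, 2} (from {}, {2}, {3, 2})

{3, 2}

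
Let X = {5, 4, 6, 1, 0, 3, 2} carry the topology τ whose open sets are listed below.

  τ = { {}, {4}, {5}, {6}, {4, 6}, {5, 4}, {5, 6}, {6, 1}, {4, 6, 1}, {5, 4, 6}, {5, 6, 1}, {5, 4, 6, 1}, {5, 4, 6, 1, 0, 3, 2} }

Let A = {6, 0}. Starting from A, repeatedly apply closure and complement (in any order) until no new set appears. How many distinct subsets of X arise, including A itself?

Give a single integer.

8

X∖A={5, 4, 1, 3, 2}, int(X∖A)={5, 4}, hence cl(A)={6, 1, 0, 3, 2}
Orbit (k=closure, c=complement):
  1. A     = {6, 0}
  2. kA    = {6, 1, 0, 3, 2}
  3. cA    = {5, 4, 1, 3, 2}
  4. ckA   = {5, 4}
  5. kcA   = {5, 4, 1, 0, 3, 2}
  6. kckA  = {5, 4, 0, 3, 2}
  7. ckcA  = {6}
  8. ckckA = {6, 1}
(closed under both — stop)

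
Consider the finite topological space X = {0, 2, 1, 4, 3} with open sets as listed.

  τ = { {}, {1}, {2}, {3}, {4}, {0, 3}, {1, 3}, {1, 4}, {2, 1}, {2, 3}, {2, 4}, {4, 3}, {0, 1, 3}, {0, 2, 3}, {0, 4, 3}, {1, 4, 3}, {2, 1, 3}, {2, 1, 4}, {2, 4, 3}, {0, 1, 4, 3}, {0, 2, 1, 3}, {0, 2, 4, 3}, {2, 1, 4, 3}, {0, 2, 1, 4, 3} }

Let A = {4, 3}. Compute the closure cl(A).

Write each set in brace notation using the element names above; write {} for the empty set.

{0, 4, 3}

closure: X∖int(X∖A) = X∖{2, 1} = {0, 4, 3}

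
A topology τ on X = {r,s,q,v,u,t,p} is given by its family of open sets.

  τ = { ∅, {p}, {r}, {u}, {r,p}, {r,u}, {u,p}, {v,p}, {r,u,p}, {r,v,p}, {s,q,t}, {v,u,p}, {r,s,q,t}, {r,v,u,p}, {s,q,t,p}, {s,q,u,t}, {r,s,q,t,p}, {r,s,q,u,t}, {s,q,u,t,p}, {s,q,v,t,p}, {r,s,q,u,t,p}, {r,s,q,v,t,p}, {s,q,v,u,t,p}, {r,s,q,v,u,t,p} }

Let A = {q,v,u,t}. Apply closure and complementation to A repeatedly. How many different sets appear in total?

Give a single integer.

8

closure: X∖int(X∖A) = X∖{r,p} = {s,q,v,u,t}
Let k=closure and c=complement:
  1. A     = {q,v,u,t}
  2. kA    = {s,q,v,u,t}
  3. cA    = {r,s,p}
  4. ckA   = {r,p}
  5. kcA   = {r,s,q,v,t,p}
  6. kckA  = {r,v,p}
  7. ckcA  = {u}
  8. ckckA = {s,q,u,t}
— saturated at 8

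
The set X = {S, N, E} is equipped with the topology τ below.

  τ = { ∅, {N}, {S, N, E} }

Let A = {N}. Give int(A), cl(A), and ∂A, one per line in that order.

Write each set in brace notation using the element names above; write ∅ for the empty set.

interior: largest open inside A is {N} (from ∅, {N})
cl via duality: int({S, E}) = ∅, so X∖∅ = {S, N, E}
cl∖int = {S, E}

int(A) = {N}
cl(A)  = {S, N, E}
∂A     = {S, E}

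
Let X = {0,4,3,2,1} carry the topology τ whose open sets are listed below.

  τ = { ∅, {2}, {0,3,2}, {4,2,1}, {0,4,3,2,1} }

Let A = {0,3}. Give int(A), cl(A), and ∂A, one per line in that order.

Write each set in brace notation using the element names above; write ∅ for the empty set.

opens ⊆ A: ∅; union → int = ∅
complement {4,2,1}; its interior {4,2,1}; cl(A) = X∖{4,2,1} = {0,3}
boundary = {0,3} ∖ ∅ = {0,3}

int(A) = ∅
cl(A)  = {0,3}
∂A     = {0,3}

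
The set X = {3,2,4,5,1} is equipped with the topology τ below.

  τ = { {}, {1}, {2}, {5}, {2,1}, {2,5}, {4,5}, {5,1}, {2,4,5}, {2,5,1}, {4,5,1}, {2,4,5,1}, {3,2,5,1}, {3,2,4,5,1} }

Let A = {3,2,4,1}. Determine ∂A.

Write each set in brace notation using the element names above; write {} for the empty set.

open subsets of A: {}, {2}, {1}, {2,1}; so int(A) = {2,1}
closure: X∖int(X∖A) = X∖{5} = {3,2,4,1}
∂A = {3,2,4,1} minus {2,1} = {3,4}

{3,4}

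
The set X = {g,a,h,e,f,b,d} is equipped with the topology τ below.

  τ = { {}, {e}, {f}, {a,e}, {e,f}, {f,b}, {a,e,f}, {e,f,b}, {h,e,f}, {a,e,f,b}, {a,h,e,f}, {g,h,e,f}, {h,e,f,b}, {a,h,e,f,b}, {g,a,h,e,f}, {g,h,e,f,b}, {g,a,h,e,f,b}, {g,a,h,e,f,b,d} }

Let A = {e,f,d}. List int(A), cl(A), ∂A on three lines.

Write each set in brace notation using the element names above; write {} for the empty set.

int(A) = {e,f}
cl(A)  = {g,a,h,e,f,b,d}
∂A     = {g,a,h,b,d}

open subsets of A: {}, {f}, {e}, {e,f}; so int(A) = {e,f}
closure: X∖int(X∖A) = X∖{} = {g,a,h,e,f,b,d}
∂A = {g,a,h,e,f,b,d} minus {e,f} = {g,a,h,b,d}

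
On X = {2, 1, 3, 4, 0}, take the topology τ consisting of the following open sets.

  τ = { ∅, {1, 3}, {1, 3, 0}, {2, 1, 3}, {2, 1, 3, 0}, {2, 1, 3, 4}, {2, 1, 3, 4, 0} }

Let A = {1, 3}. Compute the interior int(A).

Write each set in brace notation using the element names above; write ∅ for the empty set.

{1, 3}

interior: largest open inside A is {1, 3} (from ∅, {1, 3})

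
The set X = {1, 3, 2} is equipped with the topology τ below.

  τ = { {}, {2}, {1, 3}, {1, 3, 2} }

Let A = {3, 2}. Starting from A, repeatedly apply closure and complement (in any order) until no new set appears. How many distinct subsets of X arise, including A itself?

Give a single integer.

6

complement {1}; its interior {}; cl(A) = X∖{} = {1, 3, 2}
With k = closure, c = complement:
  1. A     = {3, 2}
  2. kA    = {1, 3, 2}
  3. cA    = {1}
  4. ckA   = {}
  5. kcA   = {1, 3}
  6. ckcA  = {2}
k, c of each give nothing new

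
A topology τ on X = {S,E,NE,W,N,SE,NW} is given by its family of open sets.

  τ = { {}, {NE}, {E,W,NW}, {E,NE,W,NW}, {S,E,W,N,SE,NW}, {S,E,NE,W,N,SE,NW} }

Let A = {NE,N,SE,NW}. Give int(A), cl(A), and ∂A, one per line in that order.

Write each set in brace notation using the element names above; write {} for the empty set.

int(A) = {NE}
cl(A)  = {S,E,NE,W,N,SE,NW}
∂A     = {S,E,W,N,SE,NW}

opens ⊆ A: {}, {NE}; union → int = {NE}
complement {S,E,W}; its interior {}; cl(A) = X∖{} = {S,E,NE,W,N,SE,NW}
boundary = {S,E,NE,W,N,SE,NW} ∖ {NE} = {S,E,W,N,SE,NW}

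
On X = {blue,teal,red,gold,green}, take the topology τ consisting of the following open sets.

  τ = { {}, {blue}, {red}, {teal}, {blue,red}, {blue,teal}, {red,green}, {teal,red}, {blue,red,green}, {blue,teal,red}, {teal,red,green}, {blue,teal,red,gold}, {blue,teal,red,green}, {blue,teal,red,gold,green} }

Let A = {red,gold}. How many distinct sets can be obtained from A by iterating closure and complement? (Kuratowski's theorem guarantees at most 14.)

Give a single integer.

8

complement {blue,teal,green}; its interior {blue,teal}; cl(A) = X∖{blue,teal} = {red,gold,green}
With k = closure, c = complement:
  1. A     = {red,gold}
  2. kA    = {red,gold,green}
  3. cA    = {blue,teal,green}
  4. ckA   = {blue,teal}
  5. kcA   = {blue,teal,gold,green}
  6. kckA  = {blue,teal,gold}
  7. ckcA  = {red}
  8. ckckA = {red,green}
k, c of each give nothing new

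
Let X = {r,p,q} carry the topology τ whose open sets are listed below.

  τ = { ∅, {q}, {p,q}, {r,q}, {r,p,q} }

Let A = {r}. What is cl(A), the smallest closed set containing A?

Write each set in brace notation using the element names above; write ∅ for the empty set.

{r}

X∖A={p,q}, int(X∖A)={p,q}, hence cl(A)={r}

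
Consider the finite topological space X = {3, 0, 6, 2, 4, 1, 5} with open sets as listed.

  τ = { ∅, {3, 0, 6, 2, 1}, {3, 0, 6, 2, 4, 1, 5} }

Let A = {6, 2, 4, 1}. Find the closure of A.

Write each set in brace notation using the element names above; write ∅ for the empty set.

{3, 0, 6, 2, 4, 1, 5}

closure: X∖int(X∖A) = X∖∅ = {3, 0, 6, 2, 4, 1, 5}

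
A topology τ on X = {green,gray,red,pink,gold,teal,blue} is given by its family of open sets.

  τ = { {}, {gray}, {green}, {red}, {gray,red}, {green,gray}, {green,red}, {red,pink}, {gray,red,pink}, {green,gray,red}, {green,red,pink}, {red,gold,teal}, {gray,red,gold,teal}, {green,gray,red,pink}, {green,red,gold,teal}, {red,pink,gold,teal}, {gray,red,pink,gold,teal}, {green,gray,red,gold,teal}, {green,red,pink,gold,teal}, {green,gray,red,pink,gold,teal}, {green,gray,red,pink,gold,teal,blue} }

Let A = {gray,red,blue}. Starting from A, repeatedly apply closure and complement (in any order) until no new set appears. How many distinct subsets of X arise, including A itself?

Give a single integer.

X∖A={green,pink,gold,teal}, int(X∖A)={green}, hence cl(A)={gray,red,pink,gold,teal,blue}
Orbit (k=closure, c=complement):
  1. A     = {gray,red,blue}
  2. kA    = {gray,red,pink,gold,teal,blue}
  3. cA    = {green,pink,gold,teal}
  4. ckA   = {green}
  5. kcA   = {green,pink,gold,teal,blue}
  6. kckA  = {green,blue}
  7. ckcA  = {gray,red}
  8. ckckA = {gray,red,pink,gold,teal}
(closed under both — stop)

8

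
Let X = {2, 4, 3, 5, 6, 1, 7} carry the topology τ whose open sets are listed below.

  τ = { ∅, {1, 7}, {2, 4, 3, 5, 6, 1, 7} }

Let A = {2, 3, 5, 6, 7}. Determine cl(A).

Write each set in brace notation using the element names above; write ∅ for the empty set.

X∖A={4, 1}, int(X∖A)=∅, hence cl(A)={2, 4, 3, 5, 6, 1, 7}

{2, 4, 3, 5, 6, 1, 7}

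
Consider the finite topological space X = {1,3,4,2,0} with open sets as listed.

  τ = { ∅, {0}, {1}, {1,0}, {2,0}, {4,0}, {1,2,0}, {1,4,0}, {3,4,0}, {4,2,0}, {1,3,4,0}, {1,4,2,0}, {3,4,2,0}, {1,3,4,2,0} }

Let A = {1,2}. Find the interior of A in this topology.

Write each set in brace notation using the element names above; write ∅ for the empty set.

open subsets of A: ∅, {1}; so int(A) = {1}

{1}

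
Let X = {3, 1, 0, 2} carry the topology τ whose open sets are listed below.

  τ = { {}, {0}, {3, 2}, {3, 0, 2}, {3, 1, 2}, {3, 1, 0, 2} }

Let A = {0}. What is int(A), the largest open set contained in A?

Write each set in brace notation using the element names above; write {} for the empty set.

opens ⊆ A: {}, {0}; union → int = {0}

{0}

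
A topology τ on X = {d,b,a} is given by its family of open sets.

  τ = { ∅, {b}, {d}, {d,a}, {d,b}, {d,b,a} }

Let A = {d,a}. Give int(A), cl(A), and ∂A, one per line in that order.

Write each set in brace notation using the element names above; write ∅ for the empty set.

interior: largest open inside A is {d,a} (from ∅, {d}, {d,a})
cl via duality: int({b}) = {b}, so X∖{b} = {d,a}
cl∖int = ∅

int(A) = {d,a}
cl(A)  = {d,a}
∂A     = ∅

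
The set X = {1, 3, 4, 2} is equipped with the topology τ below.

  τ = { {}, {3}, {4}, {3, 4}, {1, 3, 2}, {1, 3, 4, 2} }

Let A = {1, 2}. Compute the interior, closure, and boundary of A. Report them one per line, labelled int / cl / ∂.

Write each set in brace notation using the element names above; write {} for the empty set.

int(A) = {}
cl(A)  = {1, 2}
∂A     = {1, 2}

open subsets of A: {}; so int(A) = {}
closure: X∖int(X∖A) = X∖{3, 4} = {1, 2}
∂A = {1, 2} minus {} = {1, 2}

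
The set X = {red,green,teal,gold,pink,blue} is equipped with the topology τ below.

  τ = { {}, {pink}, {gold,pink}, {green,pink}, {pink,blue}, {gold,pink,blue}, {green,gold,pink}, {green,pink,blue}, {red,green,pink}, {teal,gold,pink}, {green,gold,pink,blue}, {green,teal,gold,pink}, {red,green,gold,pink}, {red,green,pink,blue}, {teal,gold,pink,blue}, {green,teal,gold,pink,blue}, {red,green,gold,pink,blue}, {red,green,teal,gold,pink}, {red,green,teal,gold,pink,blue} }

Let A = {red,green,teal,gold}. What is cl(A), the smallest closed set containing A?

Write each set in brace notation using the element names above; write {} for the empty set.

complement {pink,blue}; its interior {pink,blue}; cl(A) = X∖{pink,blue} = {red,green,teal,gold}

{red,green,teal,gold}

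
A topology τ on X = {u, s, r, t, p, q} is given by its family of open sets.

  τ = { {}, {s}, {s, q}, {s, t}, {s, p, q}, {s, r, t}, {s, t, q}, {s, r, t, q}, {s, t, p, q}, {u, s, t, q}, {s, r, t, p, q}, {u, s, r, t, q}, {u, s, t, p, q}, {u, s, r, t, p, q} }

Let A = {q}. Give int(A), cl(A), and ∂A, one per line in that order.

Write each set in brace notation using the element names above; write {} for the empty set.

int(A) = {}
cl(A)  = {u, p, q}
∂A     = {u, p, q}

interior: largest open inside A is {} (from {})
cl via duality: int({u, s, r, t, p}) = {s, r, t}, so X∖{s, r, t} = {u, p, q}
cl∖int = {u, p, q}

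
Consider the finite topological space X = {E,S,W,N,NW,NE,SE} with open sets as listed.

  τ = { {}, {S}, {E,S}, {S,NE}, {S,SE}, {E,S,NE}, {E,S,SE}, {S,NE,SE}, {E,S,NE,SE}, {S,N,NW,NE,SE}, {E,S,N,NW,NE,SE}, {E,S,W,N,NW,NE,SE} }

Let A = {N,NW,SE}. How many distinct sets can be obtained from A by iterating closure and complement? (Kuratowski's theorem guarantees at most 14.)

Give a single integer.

6

X∖A={E,S,W,NE}, int(X∖A)={E,S,NE}, hence cl(A)={W,N,NW,SE}
Orbit (k=closure, c=complement):
  1. A     = {N,NW,SE}
  2. kA    = {W,N,NW,SE}
  3. cA    = {E,S,W,NE}
  4. ckA   = {E,S,NE}
  5. kcA   = {E,S,W,N,NW,NE,SE}
  6. ckcA  = {}
(closed under both — stop)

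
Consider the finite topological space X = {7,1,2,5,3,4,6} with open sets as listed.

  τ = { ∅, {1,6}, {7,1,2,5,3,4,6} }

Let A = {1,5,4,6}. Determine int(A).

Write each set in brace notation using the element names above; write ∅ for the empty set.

opens ⊆ A: ∅, {1,6}; union → int = {1,6}

{1,6}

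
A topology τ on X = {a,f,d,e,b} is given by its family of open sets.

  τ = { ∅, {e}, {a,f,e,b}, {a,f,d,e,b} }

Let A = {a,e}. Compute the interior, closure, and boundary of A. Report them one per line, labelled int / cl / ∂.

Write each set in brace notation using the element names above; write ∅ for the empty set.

opens ⊆ A: ∅, {e}; union → int = {e}
complement {f,d,b}; its interior ∅; cl(A) = X∖∅ = {a,f,d,e,b}
boundary = {a,f,d,e,b} ∖ {e} = {a,f,d,b}

int(A) = {e}
cl(A)  = {a,f,d,e,b}
∂A     = {a,f,d,b}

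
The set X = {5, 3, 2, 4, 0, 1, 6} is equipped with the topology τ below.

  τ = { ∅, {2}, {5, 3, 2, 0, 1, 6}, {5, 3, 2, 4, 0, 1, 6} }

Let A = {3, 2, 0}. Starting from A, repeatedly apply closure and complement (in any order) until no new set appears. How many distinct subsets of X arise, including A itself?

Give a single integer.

closure: X∖int(X∖A) = X∖∅ = {5, 3, 2, 4, 0, 1, 6}
Let k=closure and c=complement:
  1. A     = {3, 2, 0}
  2. kA    = {5, 3, 2, 4, 0, 1, 6}
  3. cA    = {5, 4, 1, 6}
  4. ckA   = ∅
  5. kcA   = {5, 3, 4, 0, 1, 6}
  6. ckcA  = {2}
— saturated at 6

6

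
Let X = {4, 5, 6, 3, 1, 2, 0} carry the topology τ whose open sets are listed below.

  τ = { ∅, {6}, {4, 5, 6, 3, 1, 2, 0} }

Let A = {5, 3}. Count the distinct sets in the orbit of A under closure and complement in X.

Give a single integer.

closure: X∖int(X∖A) = X∖{6} = {4, 5, 3, 1, 2, 0}
Let k=closure and c=complement:
  1. A     = {5, 3}
  2. kA    = {4, 5, 3, 1, 2, 0}
  3. cA    = {4, 6, 1, 2, 0}
  4. ckA   = {6}
  5. kcA   = {4, 5, 6, 3, 1, 2, 0}
  6. ckcA  = ∅
— saturated at 6

6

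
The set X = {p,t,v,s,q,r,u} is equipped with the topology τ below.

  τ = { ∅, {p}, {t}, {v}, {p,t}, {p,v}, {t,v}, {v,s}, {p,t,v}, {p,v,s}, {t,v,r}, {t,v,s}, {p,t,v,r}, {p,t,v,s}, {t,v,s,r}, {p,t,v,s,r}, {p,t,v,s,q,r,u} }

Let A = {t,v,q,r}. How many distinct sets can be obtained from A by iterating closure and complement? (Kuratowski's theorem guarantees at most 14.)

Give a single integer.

X∖A={p,s,u}, int(X∖A)={p}, hence cl(A)={t,v,s,q,r,u}
Orbit (k=closure, c=complement):
  1. A     = {t,v,q,r}
  2. kA    = {t,v,s,q,r,u}
  3. cA    = {p,s,u}
  4. ckA   = {p}
  5. kcA   = {p,s,q,u}
  6. kckA  = {p,q,u}
  7. ckcA  = {t,v,r}
  8. ckckA = {t,v,s,r}
(closed under both — stop)

8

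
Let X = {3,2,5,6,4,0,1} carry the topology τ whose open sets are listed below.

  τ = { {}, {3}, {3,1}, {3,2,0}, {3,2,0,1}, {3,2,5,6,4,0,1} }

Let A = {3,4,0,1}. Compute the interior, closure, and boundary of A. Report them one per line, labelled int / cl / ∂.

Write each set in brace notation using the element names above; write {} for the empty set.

int(A) = {3,1}
cl(A)  = {3,2,5,6,4,0,1}
∂A     = {2,5,6,4,0}

opens ⊆ A: {}, {3}, {3,1}; union → int = {3,1}
complement {2,5,6}; its interior {}; cl(A) = X∖{} = {3,2,5,6,4,0,1}
boundary = {3,2,5,6,4,0,1} ∖ {3,1} = {2,5,6,4,0}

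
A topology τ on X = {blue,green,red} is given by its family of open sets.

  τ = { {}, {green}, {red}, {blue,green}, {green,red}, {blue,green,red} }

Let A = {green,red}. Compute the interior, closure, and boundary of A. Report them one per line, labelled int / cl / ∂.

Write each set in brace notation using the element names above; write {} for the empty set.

U open, U⊆A: {}, {red}, {green}, {green,red}. int(A) = ⋃ = {green,red}
X∖A={blue}, int(X∖A)={}, hence cl(A)={blue,green,red}
∂A: remove int from cl → {blue}

int(A) = {green,red}
cl(A)  = {blue,green,red}
∂A     = {blue}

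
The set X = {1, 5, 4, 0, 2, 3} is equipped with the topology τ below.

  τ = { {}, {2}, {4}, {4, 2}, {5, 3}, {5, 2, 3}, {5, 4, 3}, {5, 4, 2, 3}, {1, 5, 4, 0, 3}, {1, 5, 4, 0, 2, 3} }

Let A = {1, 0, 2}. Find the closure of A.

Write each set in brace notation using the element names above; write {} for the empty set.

{1, 0, 2}

X∖A={5, 4, 3}, int(X∖A)={5, 4, 3}, hence cl(A)={1, 0, 2}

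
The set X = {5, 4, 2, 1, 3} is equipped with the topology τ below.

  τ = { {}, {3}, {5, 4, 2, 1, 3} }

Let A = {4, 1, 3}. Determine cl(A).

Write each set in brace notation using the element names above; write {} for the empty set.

X∖A={5, 2}, int(X∖A)={}, hence cl(A)={5, 4, 2, 1, 3}

{5, 4, 2, 1, 3}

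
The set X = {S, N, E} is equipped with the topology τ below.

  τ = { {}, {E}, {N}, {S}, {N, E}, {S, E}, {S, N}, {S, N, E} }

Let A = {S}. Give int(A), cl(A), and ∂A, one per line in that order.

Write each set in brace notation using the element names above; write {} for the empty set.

int(A) = {S}
cl(A)  = {S}
∂A     = {}

U open, U⊆A: {}, {S}. int(A) = ⋃ = {S}
X∖A={N, E}, int(X∖A)={N, E}, hence cl(A)={S}
∂A: remove int from cl → {}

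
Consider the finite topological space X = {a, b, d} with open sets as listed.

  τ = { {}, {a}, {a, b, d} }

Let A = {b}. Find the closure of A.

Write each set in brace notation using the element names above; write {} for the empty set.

closure: X∖int(X∖A) = X∖{a} = {b, d}

{b, d}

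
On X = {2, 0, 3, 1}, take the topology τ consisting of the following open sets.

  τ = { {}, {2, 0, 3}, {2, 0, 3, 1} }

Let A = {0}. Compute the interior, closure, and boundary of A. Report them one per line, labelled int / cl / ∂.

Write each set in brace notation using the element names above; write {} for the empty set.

int(A) = {}
cl(A)  = {2, 0, 3, 1}
∂A     = {2, 0, 3, 1}

U open, U⊆A: {}. int(A) = ⋃ = {}
X∖A={2, 3, 1}, int(X∖A)={}, hence cl(A)={2, 0, 3, 1}
∂A: remove int from cl → {2, 0, 3, 1}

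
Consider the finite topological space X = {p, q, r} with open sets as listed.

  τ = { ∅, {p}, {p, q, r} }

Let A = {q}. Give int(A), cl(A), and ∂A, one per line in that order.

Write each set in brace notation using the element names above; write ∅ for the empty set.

int(A) = ∅
cl(A)  = {q, r}
∂A     = {q, r}

interior: largest open inside A is ∅ (from ∅)
cl via duality: int({p, r}) = {p}, so X∖{p} = {q, r}
cl∖int = {q, r}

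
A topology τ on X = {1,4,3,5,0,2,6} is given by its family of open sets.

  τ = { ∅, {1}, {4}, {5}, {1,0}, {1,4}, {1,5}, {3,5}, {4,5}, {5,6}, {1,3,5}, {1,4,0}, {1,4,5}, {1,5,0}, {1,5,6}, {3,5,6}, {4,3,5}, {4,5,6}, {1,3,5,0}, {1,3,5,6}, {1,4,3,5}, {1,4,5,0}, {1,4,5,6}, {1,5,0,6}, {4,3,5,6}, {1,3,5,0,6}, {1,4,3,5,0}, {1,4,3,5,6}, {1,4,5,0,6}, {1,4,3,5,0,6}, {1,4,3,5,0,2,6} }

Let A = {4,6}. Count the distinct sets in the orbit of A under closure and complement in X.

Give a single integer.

8

cl via duality: int({1,3,5,0,2}) = {1,3,5,0}, so X∖{1,3,5,0} = {4,2,6}
Write k for closure, c for complement:
  1. A     = {4,6}
  2. kA    = {4,2,6}
  3. cA    = {1,3,5,0,2}
  4. ckA   = {1,3,5,0}
  5. kcA   = {1,3,5,0,2,6}
  6. ckcA  = {4}
  7. kckcA = {4,2}
  8. ckckcA = {1,3,5,0,6}
applying k or c yields no new set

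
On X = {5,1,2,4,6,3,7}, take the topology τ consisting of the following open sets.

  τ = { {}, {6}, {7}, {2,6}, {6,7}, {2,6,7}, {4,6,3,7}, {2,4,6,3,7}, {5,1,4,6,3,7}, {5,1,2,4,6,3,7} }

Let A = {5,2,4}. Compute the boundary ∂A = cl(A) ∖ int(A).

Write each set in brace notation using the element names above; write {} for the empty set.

{5,1,2,4,3}

interior: largest open inside A is {} (from {})
cl via duality: int({1,6,3,7}) = {6,7}, so X∖{6,7} = {5,1,2,4,3}
cl∖int = {5,1,2,4,3}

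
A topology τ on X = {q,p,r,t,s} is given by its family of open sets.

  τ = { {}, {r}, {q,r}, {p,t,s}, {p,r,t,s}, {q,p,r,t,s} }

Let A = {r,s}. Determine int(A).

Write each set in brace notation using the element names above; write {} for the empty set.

U open, U⊆A: {}, {r}. int(A) = ⋃ = {r}

{r}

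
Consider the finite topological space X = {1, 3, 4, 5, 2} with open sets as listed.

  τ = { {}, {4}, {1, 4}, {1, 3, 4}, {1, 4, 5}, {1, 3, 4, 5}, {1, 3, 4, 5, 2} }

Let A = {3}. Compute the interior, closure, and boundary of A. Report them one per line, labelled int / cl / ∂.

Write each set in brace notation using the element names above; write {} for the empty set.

int(A) = {}
cl(A)  = {3, 2}
∂A     = {3, 2}

opens ⊆ A: {}; union → int = {}
complement {1, 4, 5, 2}; its interior {1, 4, 5}; cl(A) = X∖{1, 4, 5} = {3, 2}
boundary = {3, 2} ∖ {} = {3, 2}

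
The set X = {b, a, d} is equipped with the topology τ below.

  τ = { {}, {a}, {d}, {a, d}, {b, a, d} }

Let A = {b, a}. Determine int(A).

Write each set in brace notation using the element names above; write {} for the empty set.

{a}

opens ⊆ A: {}, {a}; union → int = {a}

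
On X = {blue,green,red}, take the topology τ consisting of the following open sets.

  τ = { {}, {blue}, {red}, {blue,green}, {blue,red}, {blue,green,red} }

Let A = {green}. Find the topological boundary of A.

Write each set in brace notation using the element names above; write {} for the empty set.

{green}

U open, U⊆A: {}. int(A) = ⋃ = {}
X∖A={blue,red}, int(X∖A)={blue,red}, hence cl(A)={green}
∂A: remove int from cl → {green}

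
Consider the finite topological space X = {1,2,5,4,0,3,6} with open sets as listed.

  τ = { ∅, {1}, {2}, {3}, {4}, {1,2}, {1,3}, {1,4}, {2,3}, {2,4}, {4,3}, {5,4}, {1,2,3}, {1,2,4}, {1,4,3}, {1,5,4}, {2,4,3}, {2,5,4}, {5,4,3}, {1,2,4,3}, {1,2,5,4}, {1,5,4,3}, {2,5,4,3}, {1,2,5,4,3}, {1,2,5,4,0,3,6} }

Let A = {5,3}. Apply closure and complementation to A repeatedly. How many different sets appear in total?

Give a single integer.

8

X∖A={1,2,4,0,6}, int(X∖A)={1,2,4}, hence cl(A)={5,0,3,6}
Orbit (k=closure, c=complement):
  1. A     = {5,3}
  2. kA    = {5,0,3,6}
  3. cA    = {1,2,4,0,6}
  4. ckA   = {1,2,4}
  5. kcA   = {1,2,5,4,0,6}
  6. ckcA  = {3}
  7. kckcA = {0,3,6}
  8. ckckcA = {1,2,5,4}
(closed under both — stop)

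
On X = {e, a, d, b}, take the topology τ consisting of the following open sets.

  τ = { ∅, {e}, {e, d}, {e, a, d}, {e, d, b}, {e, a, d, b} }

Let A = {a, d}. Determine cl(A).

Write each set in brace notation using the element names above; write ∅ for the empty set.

complement {e, b}; its interior {e}; cl(A) = X∖{e} = {a, d, b}

{a, d, b}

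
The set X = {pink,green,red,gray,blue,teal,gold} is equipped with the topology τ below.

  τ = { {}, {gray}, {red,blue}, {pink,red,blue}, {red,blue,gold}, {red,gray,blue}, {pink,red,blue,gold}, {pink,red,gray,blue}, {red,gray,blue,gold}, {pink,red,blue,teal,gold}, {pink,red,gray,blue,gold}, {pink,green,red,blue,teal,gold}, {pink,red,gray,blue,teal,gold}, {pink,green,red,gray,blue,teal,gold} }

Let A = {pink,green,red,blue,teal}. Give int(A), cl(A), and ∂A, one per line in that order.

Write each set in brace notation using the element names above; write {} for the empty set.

int(A) = {pink,red,blue}
cl(A)  = {pink,green,red,blue,teal,gold}
∂A     = {green,teal,gold}

open subsets of A: {}, {red,blue}, {pink,red,blue}; so int(A) = {pink,red,blue}
closure: X∖int(X∖A) = X∖{gray} = {pink,green,red,blue,teal,gold}
∂A = {pink,green,red,blue,teal,gold} minus {pink,red,blue} = {green,teal,gold}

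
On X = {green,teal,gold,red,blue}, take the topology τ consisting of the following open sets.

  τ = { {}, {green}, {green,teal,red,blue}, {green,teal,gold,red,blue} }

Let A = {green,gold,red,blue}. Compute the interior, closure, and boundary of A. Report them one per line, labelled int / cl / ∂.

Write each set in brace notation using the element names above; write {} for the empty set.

interior: largest open inside A is {green} (from {}, {green})
cl via duality: int({teal}) = {}, so X∖{} = {green,teal,gold,red,blue}
cl∖int = {teal,gold,red,blue}

int(A) = {green}
cl(A)  = {green,teal,gold,red,blue}
∂A     = {teal,gold,red,blue}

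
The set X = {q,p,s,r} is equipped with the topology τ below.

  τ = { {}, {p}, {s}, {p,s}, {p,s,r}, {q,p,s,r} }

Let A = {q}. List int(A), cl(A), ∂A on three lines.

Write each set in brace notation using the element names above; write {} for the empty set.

U open, U⊆A: {}. int(A) = ⋃ = {}
X∖A={p,s,r}, int(X∖A)={p,s,r}, hence cl(A)={q}
∂A: remove int from cl → {q}

int(A) = {}
cl(A)  = {q}
∂A     = {q}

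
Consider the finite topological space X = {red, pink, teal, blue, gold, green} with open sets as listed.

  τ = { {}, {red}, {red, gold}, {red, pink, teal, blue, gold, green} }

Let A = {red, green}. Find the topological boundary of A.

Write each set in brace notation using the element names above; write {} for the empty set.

{pink, teal, blue, gold, green}

opens ⊆ A: {}, {red}; union → int = {red}
complement {pink, teal, blue, gold}; its interior {}; cl(A) = X∖{} = {red, pink, teal, blue, gold, green}
boundary = {red, pink, teal, blue, gold, green} ∖ {red} = {pink, teal, blue, gold, green}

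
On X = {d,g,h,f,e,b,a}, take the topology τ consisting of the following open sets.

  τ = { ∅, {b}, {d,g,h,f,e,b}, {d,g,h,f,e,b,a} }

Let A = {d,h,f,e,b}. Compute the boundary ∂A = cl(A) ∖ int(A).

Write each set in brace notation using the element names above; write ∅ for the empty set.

{d,g,h,f,e,a}

open subsets of A: ∅, {b}; so int(A) = {b}
closure: X∖int(X∖A) = X∖∅ = {d,g,h,f,e,b,a}
∂A = {d,g,h,f,e,b,a} minus {b} = {d,g,h,f,e,a}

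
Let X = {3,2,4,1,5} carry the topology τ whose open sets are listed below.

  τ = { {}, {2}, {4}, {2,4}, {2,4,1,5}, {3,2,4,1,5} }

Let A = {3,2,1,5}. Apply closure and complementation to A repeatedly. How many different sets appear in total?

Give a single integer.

4

X∖A={4}, int(X∖A)={4}, hence cl(A)={3,2,1,5}
Orbit (k=closure, c=complement):
  1. A     = {3,2,1,5}
  2. cA    = {4}
  3. kcA   = {3,4,1,5}
  4. ckcA  = {2}
(closed under both — stop)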